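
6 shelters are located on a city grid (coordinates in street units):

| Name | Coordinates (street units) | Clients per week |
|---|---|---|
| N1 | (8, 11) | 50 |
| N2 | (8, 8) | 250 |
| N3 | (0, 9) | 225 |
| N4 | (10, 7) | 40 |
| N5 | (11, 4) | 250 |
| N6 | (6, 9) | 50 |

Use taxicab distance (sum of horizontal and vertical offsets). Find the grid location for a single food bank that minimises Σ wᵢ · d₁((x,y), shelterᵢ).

Manhattan distance separates: Σwᵢ(|x−xᵢ|+|y−yᵢ|) = Σwᵢ|x−xᵢ| + Σwᵢ|y−yᵢ|, so x and y are optimised independently as 1-D weighted medians.
Total weight W = 865; half = 432.5.
x-coordinate, sorted with cumulative weight:
  x=0 (N3, w=225) cum 225
  x=6 (N6, w=50) cum 275
  x=8 (N1, w=50) cum 325
  x=8 (N2, w=250) cum 575  ← median
  x=10 (N4, w=40) cum 615
  x=11 (N5, w=250) cum 865
⇒ x* = 8
y-coordinate, sorted with cumulative weight:
  y=4 (N5, w=250) cum 250
  y=7 (N4, w=40) cum 290
  y=8 (N2, w=250) cum 540  ← median
  y=9 (N3, w=225) cum 765
  y=9 (N6, w=50) cum 815
  y=11 (N1, w=50) cum 865
⇒ y* = 8

(8, 8)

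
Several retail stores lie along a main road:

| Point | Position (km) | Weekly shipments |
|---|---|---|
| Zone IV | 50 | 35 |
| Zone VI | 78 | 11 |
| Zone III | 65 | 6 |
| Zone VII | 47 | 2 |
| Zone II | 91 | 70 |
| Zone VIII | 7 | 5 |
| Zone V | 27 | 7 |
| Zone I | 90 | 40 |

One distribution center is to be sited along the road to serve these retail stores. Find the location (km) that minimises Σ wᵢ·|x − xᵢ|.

x = 90

For a sum of weighted absolute distances on a line, the optimum is the weighted median (not the mean). Total weight W = 176; half-weight = 88.
Sort by position and accumulate weight:
  km 7 (Zone VIII, w=5) → cum 5
  km 27 (Zone V, w=7) → cum 12
  km 47 (Zone VII, w=2) → cum 14
  km 50 (Zone IV, w=35) → cum 49
  km 65 (Zone III, w=6) → cum 55
  km 78 (Zone VI, w=11) → cum 66
  km 90 (Zone I, w=40) → cum 106  ≥ 88 → median here
  km 91 (Zone II, w=70) → cum 176
Optimal location: km 90.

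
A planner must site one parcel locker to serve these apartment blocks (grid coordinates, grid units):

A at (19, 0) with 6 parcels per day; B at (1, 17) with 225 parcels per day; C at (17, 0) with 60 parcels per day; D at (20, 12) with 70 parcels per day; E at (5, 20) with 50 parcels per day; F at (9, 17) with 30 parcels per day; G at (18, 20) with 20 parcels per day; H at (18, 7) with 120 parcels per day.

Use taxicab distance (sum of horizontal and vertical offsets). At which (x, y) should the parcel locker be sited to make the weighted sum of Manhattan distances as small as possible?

Manhattan distance separates: Σwᵢ(|x−xᵢ|+|y−yᵢ|) = Σwᵢ|x−xᵢ| + Σwᵢ|y−yᵢ|, so x and y are optimised independently as 1-D weighted medians.
Total weight W = 581; half = 290.5.
x-coordinate, sorted with cumulative weight:
  x=1 (B, w=225) cum 225
  x=5 (E, w=50) cum 275
  x=9 (F, w=30) cum 305  ← median
  x=17 (C, w=60) cum 365
  x=18 (G, w=20) cum 385
  x=18 (H, w=120) cum 505
  x=19 (A, w=6) cum 511
  x=20 (D, w=70) cum 581
⇒ x* = 9
y-coordinate, sorted with cumulative weight:
  y=0 (A, w=6) cum 6
  y=0 (C, w=60) cum 66
  y=7 (H, w=120) cum 186
  y=12 (D, w=70) cum 256
  y=17 (B, w=225) cum 481  ← median
  y=17 (F, w=30) cum 511
  y=20 (E, w=50) cum 561
  y=20 (G, w=20) cum 581
⇒ y* = 17

(9, 17)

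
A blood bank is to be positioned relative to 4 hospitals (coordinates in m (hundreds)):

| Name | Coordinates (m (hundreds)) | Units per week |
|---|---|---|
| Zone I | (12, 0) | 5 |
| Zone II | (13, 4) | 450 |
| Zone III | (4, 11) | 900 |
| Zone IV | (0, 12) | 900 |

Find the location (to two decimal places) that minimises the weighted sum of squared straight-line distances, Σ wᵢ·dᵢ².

(4.22, 9.98)

The minimiser of Σwᵢ‖p−pᵢ‖² is the weighted centroid p* = (Σwᵢpᵢ)/(Σwᵢ).
Σwᵢ = 2255.
Σwᵢxᵢ = 5·12 + 450·13 + 900·4 + 900·0 = 9510.
Σwᵢyᵢ = 5·0 + 450·4 + 900·11 + 900·12 = 22500.
x* = 9510/2255 = 4.22, y* = 22500/2255 = 9.98.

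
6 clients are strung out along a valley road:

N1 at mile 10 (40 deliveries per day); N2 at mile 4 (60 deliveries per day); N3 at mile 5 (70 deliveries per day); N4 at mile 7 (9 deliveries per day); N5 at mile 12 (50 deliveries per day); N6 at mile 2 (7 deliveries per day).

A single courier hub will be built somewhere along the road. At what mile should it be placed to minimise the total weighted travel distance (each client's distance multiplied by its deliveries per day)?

For a sum of weighted absolute distances on a line, the optimum is the weighted median (not the mean). Total weight W = 236; half-weight = 118.
Sort by position and accumulate weight:
  mile 2 (N6, w=7) → cum 7
  mile 4 (N2, w=60) → cum 67
  mile 5 (N3, w=70) → cum 137  ≥ 118 → median here
  mile 7 (N4, w=9) → cum 146
  mile 10 (N1, w=40) → cum 186
  mile 12 (N5, w=50) → cum 236
Optimal location: mile 5.

x = 5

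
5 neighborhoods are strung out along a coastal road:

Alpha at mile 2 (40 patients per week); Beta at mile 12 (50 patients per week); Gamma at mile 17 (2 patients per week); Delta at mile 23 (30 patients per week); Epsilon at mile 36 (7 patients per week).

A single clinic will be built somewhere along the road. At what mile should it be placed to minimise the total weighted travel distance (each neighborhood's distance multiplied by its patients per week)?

For a sum of weighted absolute distances on a line, the optimum is the weighted median (not the mean). Total weight W = 129; half-weight = 64.5.
Sort by position and accumulate weight:
  mile 2 (Alpha, w=40) → cum 40
  mile 12 (Beta, w=50) → cum 90  ≥ 64.5 → median here
  mile 17 (Gamma, w=2) → cum 92
  mile 23 (Delta, w=30) → cum 122
  mile 36 (Epsilon, w=7) → cum 129
Optimal location: mile 12.

x = 12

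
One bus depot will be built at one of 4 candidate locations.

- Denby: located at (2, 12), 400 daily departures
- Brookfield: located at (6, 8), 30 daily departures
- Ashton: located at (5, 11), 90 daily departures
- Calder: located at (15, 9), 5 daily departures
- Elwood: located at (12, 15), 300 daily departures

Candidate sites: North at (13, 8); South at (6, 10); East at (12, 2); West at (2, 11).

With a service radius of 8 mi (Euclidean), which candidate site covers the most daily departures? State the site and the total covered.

South, covering 820

Coverage radius r = 8 mi; a point is covered iff (Δx)²+(Δy)² ≤ 8² = 64.
  North (13, 8): covers {Brookfield, Calder, Elwood} → 335
  South (6, 10): covers {Denby, Brookfield, Ashton, Elwood} → 820
  East (12, 2): covers {Calder} → 5
  West (2, 11): covers {Denby, Brookfield, Ashton} → 520
Maximum coverage at South: 820 daily departures.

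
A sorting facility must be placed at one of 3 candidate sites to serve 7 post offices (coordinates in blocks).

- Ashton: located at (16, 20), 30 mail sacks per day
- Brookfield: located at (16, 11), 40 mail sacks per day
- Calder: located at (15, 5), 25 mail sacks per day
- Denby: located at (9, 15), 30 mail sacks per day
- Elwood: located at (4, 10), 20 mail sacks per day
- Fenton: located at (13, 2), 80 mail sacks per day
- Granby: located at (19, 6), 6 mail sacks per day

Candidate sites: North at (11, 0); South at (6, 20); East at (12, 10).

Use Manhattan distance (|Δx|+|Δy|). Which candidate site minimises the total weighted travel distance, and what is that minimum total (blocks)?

Total weighted distance at each candidate:
  North (11, 0): total = 2869
  South (6, 20): total = 4302
  East (12, 10): total = 2006
Minimum is at East with total 2006 blocks.

East, total 2006 blocks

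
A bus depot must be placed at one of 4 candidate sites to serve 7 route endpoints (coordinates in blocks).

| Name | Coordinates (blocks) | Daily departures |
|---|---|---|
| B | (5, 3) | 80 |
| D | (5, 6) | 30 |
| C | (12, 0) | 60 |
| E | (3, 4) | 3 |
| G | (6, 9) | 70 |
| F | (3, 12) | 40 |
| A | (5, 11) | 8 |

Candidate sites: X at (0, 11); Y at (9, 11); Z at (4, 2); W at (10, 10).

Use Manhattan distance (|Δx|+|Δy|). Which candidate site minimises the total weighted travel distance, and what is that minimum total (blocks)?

Total weighted distance at each candidate:
  X (0, 11): total = 3510
  Y (9, 11): total = 2771
  Z (4, 2): total = 2069
  W (10, 10): total = 2747
Minimum is at Z with total 2069 blocks.

Z, total 2069 blocks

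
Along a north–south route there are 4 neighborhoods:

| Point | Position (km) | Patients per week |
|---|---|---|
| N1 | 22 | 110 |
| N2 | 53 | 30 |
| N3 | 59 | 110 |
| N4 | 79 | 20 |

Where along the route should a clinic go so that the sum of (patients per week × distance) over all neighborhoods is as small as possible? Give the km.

For a sum of weighted absolute distances on a line, the optimum is the weighted median (not the mean). Total weight W = 270; half-weight = 135.
Sort by position and accumulate weight:
  km 22 (N1, w=110) → cum 110
  km 53 (N2, w=30) → cum 140  ≥ 135 → median here
  km 59 (N3, w=110) → cum 250
  km 79 (N4, w=20) → cum 270
Optimal location: km 53.

x = 53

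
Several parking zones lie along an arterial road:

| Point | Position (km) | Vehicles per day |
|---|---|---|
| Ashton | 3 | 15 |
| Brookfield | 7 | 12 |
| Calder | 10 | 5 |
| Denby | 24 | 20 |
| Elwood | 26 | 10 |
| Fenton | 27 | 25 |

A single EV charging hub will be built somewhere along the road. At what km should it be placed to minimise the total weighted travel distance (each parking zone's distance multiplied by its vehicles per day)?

x = 24

For a sum of weighted absolute distances on a line, the optimum is the weighted median (not the mean). Total weight W = 87; half-weight = 43.5.
Sort by position and accumulate weight:
  km 3 (Ashton, w=15) → cum 15
  km 7 (Brookfield, w=12) → cum 27
  km 10 (Calder, w=5) → cum 32
  km 24 (Denby, w=20) → cum 52  ≥ 43.5 → median here
  km 26 (Elwood, w=10) → cum 62
  km 27 (Fenton, w=25) → cum 87
Optimal location: km 24.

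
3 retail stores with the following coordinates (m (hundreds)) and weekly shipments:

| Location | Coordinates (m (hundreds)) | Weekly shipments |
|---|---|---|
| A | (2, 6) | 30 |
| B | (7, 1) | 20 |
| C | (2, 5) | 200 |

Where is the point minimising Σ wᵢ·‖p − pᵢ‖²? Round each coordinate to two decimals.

The minimiser of Σwᵢ‖p−pᵢ‖² is the weighted centroid p* = (Σwᵢpᵢ)/(Σwᵢ).
Σwᵢ = 250.
Σwᵢxᵢ = 30·2 + 20·7 + 200·2 = 600.
Σwᵢyᵢ = 30·6 + 20·1 + 200·5 = 1200.
x* = 600/250 = 2.40, y* = 1200/250 = 4.80.

(2.40, 4.80)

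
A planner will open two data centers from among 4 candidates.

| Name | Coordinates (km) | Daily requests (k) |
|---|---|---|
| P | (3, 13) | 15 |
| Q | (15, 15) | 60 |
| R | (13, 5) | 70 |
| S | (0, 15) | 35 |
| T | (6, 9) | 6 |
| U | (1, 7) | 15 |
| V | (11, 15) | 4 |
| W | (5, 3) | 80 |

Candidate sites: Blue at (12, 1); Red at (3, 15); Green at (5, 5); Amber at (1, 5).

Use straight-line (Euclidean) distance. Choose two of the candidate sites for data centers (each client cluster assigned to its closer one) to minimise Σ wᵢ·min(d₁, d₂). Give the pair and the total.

Evaluate every pair (each demand assigned to the nearer of the two):
  {Red, Green}: total = 1698.8
  {Blue, Red}: total = 1922.0
  {Blue, Green}: total = 1950.6
  {Blue, Amber}: total = 2105.5
  {Green, Amber}: total = 2145.4
  {Red, Amber}: total = 2153.2
Best pair: {Red, Green} with total 1698.8.

{Red, Green}, total 1698.8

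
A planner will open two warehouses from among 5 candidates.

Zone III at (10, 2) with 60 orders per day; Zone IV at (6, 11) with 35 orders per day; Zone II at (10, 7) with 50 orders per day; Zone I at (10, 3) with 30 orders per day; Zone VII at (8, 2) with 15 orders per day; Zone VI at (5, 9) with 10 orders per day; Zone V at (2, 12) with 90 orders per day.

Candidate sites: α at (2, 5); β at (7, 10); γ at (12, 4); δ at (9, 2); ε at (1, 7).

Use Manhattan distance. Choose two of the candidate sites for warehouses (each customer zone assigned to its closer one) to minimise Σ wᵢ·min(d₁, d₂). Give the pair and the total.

Evaluate every pair (each demand assigned to the nearer of the two):
  {β, δ}: total = 1165
  {δ, ε}: total = 1350
  {β, γ}: total = 1400
  {α, δ}: total = 1485
  {γ, ε}: total = 1585
  {α, γ}: total = 1720
  {β, ε}: total = 2035
  {α, β}: total = 2125
  {γ, δ}: total = 2445
  {α, ε}: total = 2460
Best pair: {β, δ} with total 1165.

{β, δ}, total 1165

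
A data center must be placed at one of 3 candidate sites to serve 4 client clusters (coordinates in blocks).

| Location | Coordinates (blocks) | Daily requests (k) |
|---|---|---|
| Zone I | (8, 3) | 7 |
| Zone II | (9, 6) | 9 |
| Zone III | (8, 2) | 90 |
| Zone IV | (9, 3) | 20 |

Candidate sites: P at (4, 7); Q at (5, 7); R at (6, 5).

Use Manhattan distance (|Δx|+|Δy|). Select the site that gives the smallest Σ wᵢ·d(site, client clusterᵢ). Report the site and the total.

Total weighted distance at each candidate:
  P (4, 7): total = 1100
  Q (5, 7): total = 974
  R (6, 5): total = 614
Minimum is at R with total 614 blocks.

R, total 614 blocks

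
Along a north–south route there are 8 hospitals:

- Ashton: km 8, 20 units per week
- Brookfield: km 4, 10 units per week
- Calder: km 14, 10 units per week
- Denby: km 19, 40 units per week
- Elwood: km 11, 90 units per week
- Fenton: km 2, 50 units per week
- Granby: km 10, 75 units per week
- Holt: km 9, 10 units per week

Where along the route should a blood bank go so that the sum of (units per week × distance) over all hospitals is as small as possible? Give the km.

x = 10

For a sum of weighted absolute distances on a line, the optimum is the weighted median (not the mean). Total weight W = 305; half-weight = 152.5.
Sort by position and accumulate weight:
  km 2 (Fenton, w=50) → cum 50
  km 4 (Brookfield, w=10) → cum 60
  km 8 (Ashton, w=20) → cum 80
  km 9 (Holt, w=10) → cum 90
  km 10 (Granby, w=75) → cum 165  ≥ 152.5 → median here
  km 11 (Elwood, w=90) → cum 255
  km 14 (Calder, w=10) → cum 265
  km 19 (Denby, w=40) → cum 305
Optimal location: km 10.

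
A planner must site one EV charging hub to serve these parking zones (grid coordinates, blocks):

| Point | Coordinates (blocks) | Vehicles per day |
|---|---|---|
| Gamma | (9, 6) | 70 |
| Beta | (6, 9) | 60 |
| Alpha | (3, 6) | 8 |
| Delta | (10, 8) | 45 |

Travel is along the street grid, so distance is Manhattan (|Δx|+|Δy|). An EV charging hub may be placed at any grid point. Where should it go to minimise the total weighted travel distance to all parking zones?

Manhattan distance separates: Σwᵢ(|x−xᵢ|+|y−yᵢ|) = Σwᵢ|x−xᵢ| + Σwᵢ|y−yᵢ|, so x and y are optimised independently as 1-D weighted medians.
Total weight W = 183; half = 91.5.
x-coordinate, sorted with cumulative weight:
  x=3 (Alpha, w=8) cum 8
  x=6 (Beta, w=60) cum 68
  x=9 (Gamma, w=70) cum 138  ← median
  x=10 (Delta, w=45) cum 183
⇒ x* = 9
y-coordinate, sorted with cumulative weight:
  y=6 (Gamma, w=70) cum 70
  y=6 (Alpha, w=8) cum 78
  y=8 (Delta, w=45) cum 123  ← median
  y=9 (Beta, w=60) cum 183
⇒ y* = 8

(9, 8)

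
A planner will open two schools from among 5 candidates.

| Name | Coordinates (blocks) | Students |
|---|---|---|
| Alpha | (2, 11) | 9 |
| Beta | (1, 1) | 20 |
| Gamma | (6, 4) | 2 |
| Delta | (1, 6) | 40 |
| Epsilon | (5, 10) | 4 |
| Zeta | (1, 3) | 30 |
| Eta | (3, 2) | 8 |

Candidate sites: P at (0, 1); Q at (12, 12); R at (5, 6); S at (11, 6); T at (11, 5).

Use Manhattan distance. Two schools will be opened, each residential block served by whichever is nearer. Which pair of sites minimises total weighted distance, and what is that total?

Evaluate every pair (each demand assigned to the nearer of the two):
  {P, R}: total = 396
  {P, Q}: total = 535
  {P, S}: total = 544
  {P, T}: total = 546
  {Q, R}: total = 692
  {R, S}: total = 692
  {R, T}: total = 692
  {S, T}: total = 1306
  {Q, T}: total = 1315
  {Q, S}: total = 1335
Best pair: {P, R} with total 396.

{P, R}, total 396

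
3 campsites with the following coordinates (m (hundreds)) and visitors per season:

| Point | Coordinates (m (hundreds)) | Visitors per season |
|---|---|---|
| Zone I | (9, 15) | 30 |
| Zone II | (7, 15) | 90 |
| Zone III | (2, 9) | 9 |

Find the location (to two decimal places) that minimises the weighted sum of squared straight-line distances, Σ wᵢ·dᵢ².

The minimiser of Σwᵢ‖p−pᵢ‖² is the weighted centroid p* = (Σwᵢpᵢ)/(Σwᵢ).
Σwᵢ = 129.
Σwᵢxᵢ = 30·9 + 90·7 + 9·2 = 918.
Σwᵢyᵢ = 30·15 + 90·15 + 9·9 = 1881.
x* = 918/129 = 7.12, y* = 1881/129 = 14.58.

(7.12, 14.58)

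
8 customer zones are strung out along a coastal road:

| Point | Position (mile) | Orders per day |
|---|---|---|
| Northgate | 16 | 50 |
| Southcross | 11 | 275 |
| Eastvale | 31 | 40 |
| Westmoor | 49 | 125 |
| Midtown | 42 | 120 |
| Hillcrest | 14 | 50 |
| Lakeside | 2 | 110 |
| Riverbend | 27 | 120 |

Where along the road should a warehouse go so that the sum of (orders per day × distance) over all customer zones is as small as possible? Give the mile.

x = 16

For a sum of weighted absolute distances on a line, the optimum is the weighted median (not the mean). Total weight W = 890; half-weight = 445.
Sort by position and accumulate weight:
  mile 2 (Lakeside, w=110) → cum 110
  mile 11 (Southcross, w=275) → cum 385
  mile 14 (Hillcrest, w=50) → cum 435
  mile 16 (Northgate, w=50) → cum 485  ≥ 445 → median here
  mile 27 (Riverbend, w=120) → cum 605
  mile 31 (Eastvale, w=40) → cum 645
  mile 42 (Midtown, w=120) → cum 765
  mile 49 (Westmoor, w=125) → cum 890
Optimal location: mile 16.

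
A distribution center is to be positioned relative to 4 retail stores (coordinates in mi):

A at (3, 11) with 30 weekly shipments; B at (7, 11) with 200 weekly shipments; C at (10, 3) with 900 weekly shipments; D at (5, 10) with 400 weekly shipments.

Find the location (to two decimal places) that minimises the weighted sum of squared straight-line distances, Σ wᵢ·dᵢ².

(8.16, 6.03)

The minimiser of Σwᵢ‖p−pᵢ‖² is the weighted centroid p* = (Σwᵢpᵢ)/(Σwᵢ).
Σwᵢ = 1530.
Σwᵢxᵢ = 30·3 + 200·7 + 900·10 + 400·5 = 12490.
Σwᵢyᵢ = 30·11 + 200·11 + 900·3 + 400·10 = 9230.
x* = 12490/1530 = 8.16, y* = 9230/1530 = 6.03.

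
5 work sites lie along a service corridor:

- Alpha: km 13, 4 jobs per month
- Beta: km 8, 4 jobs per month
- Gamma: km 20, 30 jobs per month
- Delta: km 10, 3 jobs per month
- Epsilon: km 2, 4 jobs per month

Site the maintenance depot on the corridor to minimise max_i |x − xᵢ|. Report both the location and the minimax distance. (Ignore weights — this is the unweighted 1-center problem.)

The 1-center on a line is the midpoint of the two extreme points: leftmost at 2, rightmost at 20.
Optimal location = (2 + 20)/2 = 11; maximum distance = (20 − 2)/2 = 9.

location 11, max distance 9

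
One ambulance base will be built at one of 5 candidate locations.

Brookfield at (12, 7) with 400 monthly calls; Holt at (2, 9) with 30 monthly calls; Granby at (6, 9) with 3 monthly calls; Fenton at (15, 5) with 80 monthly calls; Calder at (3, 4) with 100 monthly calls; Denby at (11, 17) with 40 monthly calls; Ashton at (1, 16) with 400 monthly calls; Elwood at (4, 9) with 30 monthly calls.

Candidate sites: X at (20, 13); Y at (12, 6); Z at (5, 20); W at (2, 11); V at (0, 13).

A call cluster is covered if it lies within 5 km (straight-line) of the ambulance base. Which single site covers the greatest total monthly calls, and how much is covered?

Coverage radius r = 5 km; a point is covered iff (Δx)²+(Δy)² ≤ 5² = 25.
  X (20, 13): covers {none} → 0
  Y (12, 6): covers {Brookfield, Fenton} → 480
  Z (5, 20): covers {none} → 0
  W (2, 11): covers {Holt, Granby, Elwood} → 63
  V (0, 13): covers {Holt, Ashton} → 430
Maximum coverage at Y: 480 monthly calls.

Y, covering 480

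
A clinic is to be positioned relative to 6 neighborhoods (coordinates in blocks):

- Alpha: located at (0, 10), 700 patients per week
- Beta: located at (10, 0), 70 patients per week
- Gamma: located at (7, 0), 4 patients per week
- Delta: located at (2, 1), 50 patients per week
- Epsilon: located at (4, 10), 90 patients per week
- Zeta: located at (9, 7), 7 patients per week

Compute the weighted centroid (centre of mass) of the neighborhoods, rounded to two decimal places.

The minimiser of Σwᵢ‖p−pᵢ‖² is the weighted centroid p* = (Σwᵢpᵢ)/(Σwᵢ).
Σwᵢ = 921.
Σwᵢxᵢ = 700·0 + 70·10 + 4·7 + 50·2 + 90·4 + 7·9 = 1251.
Σwᵢyᵢ = 700·10 + 70·0 + 4·0 + 50·1 + 90·10 + 7·7 = 7999.
x* = 1251/921 = 1.36, y* = 7999/921 = 8.69.

(1.36, 8.69)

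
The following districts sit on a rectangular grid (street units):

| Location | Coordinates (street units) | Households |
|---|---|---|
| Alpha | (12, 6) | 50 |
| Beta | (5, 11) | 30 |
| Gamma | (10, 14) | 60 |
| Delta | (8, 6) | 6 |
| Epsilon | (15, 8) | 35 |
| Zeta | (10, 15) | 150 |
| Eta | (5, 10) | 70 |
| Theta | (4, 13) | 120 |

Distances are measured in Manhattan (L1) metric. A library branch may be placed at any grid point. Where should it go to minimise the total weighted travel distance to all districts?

(10, 13)

Manhattan distance separates: Σwᵢ(|x−xᵢ|+|y−yᵢ|) = Σwᵢ|x−xᵢ| + Σwᵢ|y−yᵢ|, so x and y are optimised independently as 1-D weighted medians.
Total weight W = 521; half = 260.5.
x-coordinate, sorted with cumulative weight:
  x=4 (Theta, w=120) cum 120
  x=5 (Beta, w=30) cum 150
  x=5 (Eta, w=70) cum 220
  x=8 (Delta, w=6) cum 226
  x=10 (Gamma, w=60) cum 286  ← median
  x=10 (Zeta, w=150) cum 436
  x=12 (Alpha, w=50) cum 486
  x=15 (Epsilon, w=35) cum 521
⇒ x* = 10
y-coordinate, sorted with cumulative weight:
  y=6 (Alpha, w=50) cum 50
  y=6 (Delta, w=6) cum 56
  y=8 (Epsilon, w=35) cum 91
  y=10 (Eta, w=70) cum 161
  y=11 (Beta, w=30) cum 191
  y=13 (Theta, w=120) cum 311  ← median
  y=14 (Gamma, w=60) cum 371
  y=15 (Zeta, w=150) cum 521
⇒ y* = 13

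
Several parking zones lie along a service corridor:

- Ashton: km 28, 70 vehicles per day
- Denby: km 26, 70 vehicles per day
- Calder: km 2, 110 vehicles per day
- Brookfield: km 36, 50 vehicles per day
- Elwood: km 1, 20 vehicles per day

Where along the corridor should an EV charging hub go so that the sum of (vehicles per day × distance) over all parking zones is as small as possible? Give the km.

x = 26

For a sum of weighted absolute distances on a line, the optimum is the weighted median (not the mean). Total weight W = 320; half-weight = 160.
Sort by position and accumulate weight:
  km 1 (Elwood, w=20) → cum 20
  km 2 (Calder, w=110) → cum 130
  km 26 (Denby, w=70) → cum 200  ≥ 160 → median here
  km 28 (Ashton, w=70) → cum 270
  km 36 (Brookfield, w=50) → cum 320
Optimal location: km 26.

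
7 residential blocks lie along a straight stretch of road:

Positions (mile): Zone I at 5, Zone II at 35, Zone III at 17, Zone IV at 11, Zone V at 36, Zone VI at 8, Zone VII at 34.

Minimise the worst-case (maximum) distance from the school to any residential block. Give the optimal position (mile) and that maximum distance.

location 20.5, max distance 15.5

The 1-center on a line is the midpoint of the two extreme points: leftmost at 5, rightmost at 36.
Optimal location = (5 + 36)/2 = 20.5; maximum distance = (36 − 5)/2 = 15.5.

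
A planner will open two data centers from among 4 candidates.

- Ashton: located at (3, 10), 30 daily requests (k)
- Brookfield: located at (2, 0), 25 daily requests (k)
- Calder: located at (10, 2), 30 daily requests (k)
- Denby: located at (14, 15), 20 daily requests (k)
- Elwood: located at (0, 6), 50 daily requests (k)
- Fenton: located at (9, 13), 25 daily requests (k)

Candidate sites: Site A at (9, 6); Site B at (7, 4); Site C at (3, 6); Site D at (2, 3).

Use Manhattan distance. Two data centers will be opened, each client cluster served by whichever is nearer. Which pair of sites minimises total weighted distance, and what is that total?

{Site A, Site C}, total 1050

Evaluate every pair (each demand assigned to the nearer of the two):
  {Site A, Site C}: total = 1050
  {Site A, Site D}: total = 1170
  {Site B, Site C}: total = 1230
  {Site C, Site D}: total = 1340
  {Site B, Site D}: total = 1350
  {Site A, Site B}: total = 1580
Best pair: {Site A, Site C} with total 1050.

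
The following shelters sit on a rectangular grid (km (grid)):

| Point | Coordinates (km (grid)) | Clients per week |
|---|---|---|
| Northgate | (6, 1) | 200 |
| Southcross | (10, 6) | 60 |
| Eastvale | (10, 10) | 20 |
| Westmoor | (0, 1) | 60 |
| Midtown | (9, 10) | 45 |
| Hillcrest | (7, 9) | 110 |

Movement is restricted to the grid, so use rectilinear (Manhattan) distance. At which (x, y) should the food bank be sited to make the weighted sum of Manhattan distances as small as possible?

Manhattan distance separates: Σwᵢ(|x−xᵢ|+|y−yᵢ|) = Σwᵢ|x−xᵢ| + Σwᵢ|y−yᵢ|, so x and y are optimised independently as 1-D weighted medians.
Total weight W = 495; half = 247.5.
x-coordinate, sorted with cumulative weight:
  x=0 (Westmoor, w=60) cum 60
  x=6 (Northgate, w=200) cum 260  ← median
  x=7 (Hillcrest, w=110) cum 370
  x=9 (Midtown, w=45) cum 415
  x=10 (Southcross, w=60) cum 475
  x=10 (Eastvale, w=20) cum 495
⇒ x* = 6
y-coordinate, sorted with cumulative weight:
  y=1 (Northgate, w=200) cum 200
  y=1 (Westmoor, w=60) cum 260  ← median
  y=6 (Southcross, w=60) cum 320
  y=9 (Hillcrest, w=110) cum 430
  y=10 (Eastvale, w=20) cum 450
  y=10 (Midtown, w=45) cum 495
⇒ y* = 1

(6, 1)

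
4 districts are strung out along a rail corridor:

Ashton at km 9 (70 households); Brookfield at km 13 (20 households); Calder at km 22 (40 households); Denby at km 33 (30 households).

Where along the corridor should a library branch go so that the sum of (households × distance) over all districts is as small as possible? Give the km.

x = 13

For a sum of weighted absolute distances on a line, the optimum is the weighted median (not the mean). Total weight W = 160; half-weight = 80.
Sort by position and accumulate weight:
  km 9 (Ashton, w=70) → cum 70
  km 13 (Brookfield, w=20) → cum 90  ≥ 80 → median here
  km 22 (Calder, w=40) → cum 130
  km 33 (Denby, w=30) → cum 160
Optimal location: km 13.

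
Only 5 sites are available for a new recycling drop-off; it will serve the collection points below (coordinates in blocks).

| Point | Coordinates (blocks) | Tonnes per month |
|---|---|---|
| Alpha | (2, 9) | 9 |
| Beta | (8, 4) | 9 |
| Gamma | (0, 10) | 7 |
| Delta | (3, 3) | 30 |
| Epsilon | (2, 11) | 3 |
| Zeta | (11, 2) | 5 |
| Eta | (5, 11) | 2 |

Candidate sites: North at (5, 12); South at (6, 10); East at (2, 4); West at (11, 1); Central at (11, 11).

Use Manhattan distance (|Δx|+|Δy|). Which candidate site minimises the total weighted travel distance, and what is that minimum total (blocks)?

East, total 311 blocks

Total weighted distance at each candidate:
  North (5, 12): total = 626
  South (6, 10): total = 543
  East (2, 4): total = 311
  West (11, 1): total = 741
  Central (11, 11): total = 837
Minimum is at East with total 311 blocks.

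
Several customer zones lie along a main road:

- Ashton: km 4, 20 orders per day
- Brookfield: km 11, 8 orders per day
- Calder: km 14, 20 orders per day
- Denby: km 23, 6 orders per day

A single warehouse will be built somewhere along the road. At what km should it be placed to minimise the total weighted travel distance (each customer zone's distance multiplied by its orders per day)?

x = 11

For a sum of weighted absolute distances on a line, the optimum is the weighted median (not the mean). Total weight W = 54; half-weight = 27.
Sort by position and accumulate weight:
  km 4 (Ashton, w=20) → cum 20
  km 11 (Brookfield, w=8) → cum 28  ≥ 27 → median here
  km 14 (Calder, w=20) → cum 48
  km 23 (Denby, w=6) → cum 54
Optimal location: km 11.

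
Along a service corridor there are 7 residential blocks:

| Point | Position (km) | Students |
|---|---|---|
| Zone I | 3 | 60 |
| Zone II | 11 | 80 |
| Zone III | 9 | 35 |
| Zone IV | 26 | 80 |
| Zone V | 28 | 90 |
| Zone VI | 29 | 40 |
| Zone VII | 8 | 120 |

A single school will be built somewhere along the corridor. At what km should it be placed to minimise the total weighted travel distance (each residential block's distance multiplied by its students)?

x = 11

For a sum of weighted absolute distances on a line, the optimum is the weighted median (not the mean). Total weight W = 505; half-weight = 252.5.
Sort by position and accumulate weight:
  km 3 (Zone I, w=60) → cum 60
  km 8 (Zone VII, w=120) → cum 180
  km 9 (Zone III, w=35) → cum 215
  km 11 (Zone II, w=80) → cum 295  ≥ 252.5 → median here
  km 26 (Zone IV, w=80) → cum 375
  km 28 (Zone V, w=90) → cum 465
  km 29 (Zone VI, w=40) → cum 505
Optimal location: km 11.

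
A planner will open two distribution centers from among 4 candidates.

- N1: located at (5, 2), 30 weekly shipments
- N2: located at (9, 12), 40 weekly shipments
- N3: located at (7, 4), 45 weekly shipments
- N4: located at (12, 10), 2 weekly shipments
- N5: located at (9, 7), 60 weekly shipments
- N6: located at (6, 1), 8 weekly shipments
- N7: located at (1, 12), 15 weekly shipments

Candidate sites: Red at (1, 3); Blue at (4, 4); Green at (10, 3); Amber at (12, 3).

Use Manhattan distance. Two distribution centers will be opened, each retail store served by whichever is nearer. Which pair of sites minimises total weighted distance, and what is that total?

{Blue, Green}, total 1148

Evaluate every pair (each demand assigned to the nearer of the two):
  {Blue, Green}: total = 1148
  {Red, Green}: total = 1231
  {Blue, Amber}: total = 1344
  {Green, Amber}: total = 1392
  {Red, Blue}: total = 1428
  {Red, Amber}: total = 1525
Best pair: {Blue, Green} with total 1148.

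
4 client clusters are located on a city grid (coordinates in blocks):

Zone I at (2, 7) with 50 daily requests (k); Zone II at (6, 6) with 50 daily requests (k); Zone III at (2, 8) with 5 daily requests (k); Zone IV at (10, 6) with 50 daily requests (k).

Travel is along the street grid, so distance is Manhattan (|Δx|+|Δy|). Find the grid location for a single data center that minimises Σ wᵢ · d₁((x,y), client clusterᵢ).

Manhattan distance separates: Σwᵢ(|x−xᵢ|+|y−yᵢ|) = Σwᵢ|x−xᵢ| + Σwᵢ|y−yᵢ|, so x and y are optimised independently as 1-D weighted medians.
Total weight W = 155; half = 77.5.
x-coordinate, sorted with cumulative weight:
  x=2 (Zone I, w=50) cum 50
  x=2 (Zone III, w=5) cum 55
  x=6 (Zone II, w=50) cum 105  ← median
  x=10 (Zone IV, w=50) cum 155
⇒ x* = 6
y-coordinate, sorted with cumulative weight:
  y=6 (Zone II, w=50) cum 50
  y=6 (Zone IV, w=50) cum 100  ← median
  y=7 (Zone I, w=50) cum 150
  y=8 (Zone III, w=5) cum 155
⇒ y* = 6

(6, 6)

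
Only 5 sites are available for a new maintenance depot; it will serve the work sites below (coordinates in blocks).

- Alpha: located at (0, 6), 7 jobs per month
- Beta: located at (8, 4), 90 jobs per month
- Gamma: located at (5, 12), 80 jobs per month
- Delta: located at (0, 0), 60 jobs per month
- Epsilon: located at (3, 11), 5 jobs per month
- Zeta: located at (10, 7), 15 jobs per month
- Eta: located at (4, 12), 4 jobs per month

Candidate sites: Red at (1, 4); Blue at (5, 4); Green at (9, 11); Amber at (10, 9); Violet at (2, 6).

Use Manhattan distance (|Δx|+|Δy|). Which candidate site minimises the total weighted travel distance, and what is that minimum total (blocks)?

Blue, total 1700 blocks

Total weighted distance at each candidate:
  Red (1, 4): total = 2180
  Blue (5, 4): total = 1700
  Green (9, 11): total = 2547
  Amber (10, 9): total = 2612
  Violet (2, 6): total = 2131
Minimum is at Blue with total 1700 blocks.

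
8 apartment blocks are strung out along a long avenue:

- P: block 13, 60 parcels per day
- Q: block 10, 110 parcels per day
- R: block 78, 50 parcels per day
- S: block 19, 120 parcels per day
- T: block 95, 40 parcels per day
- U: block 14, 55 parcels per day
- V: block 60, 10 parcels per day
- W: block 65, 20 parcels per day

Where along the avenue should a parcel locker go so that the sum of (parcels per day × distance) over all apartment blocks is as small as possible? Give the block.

For a sum of weighted absolute distances on a line, the optimum is the weighted median (not the mean). Total weight W = 465; half-weight = 232.5.
Sort by position and accumulate weight:
  block 10 (Q, w=110) → cum 110
  block 13 (P, w=60) → cum 170
  block 14 (U, w=55) → cum 225
  block 19 (S, w=120) → cum 345  ≥ 232.5 → median here
  block 60 (V, w=10) → cum 355
  block 65 (W, w=20) → cum 375
  block 78 (R, w=50) → cum 425
  block 95 (T, w=40) → cum 465
Optimal location: block 19.

x = 19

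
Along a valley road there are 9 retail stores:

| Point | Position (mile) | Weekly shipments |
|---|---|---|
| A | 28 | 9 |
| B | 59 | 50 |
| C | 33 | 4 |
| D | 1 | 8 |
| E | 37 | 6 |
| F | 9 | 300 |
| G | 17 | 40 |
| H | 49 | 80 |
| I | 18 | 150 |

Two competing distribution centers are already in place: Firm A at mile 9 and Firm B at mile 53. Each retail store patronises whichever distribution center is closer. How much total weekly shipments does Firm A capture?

507

The indifferent point is the midpoint (9+53)/2 = 31; retail stores left of it (closer to Firm A at 9) go to Firm A, those right go to Firm B.
  D at 1 (w=8) → Firm A
  F at 9 (w=300) → Firm A
  G at 17 (w=40) → Firm A
  I at 18 (w=150) → Firm A
  A at 28 (w=9) → Firm A
  C at 33 (w=4) → Firm B
  E at 37 (w=6) → Firm B
  H at 49 (w=80) → Firm B
  B at 59 (w=50) → Firm B
Firm A captures 507; Firm B captures 140.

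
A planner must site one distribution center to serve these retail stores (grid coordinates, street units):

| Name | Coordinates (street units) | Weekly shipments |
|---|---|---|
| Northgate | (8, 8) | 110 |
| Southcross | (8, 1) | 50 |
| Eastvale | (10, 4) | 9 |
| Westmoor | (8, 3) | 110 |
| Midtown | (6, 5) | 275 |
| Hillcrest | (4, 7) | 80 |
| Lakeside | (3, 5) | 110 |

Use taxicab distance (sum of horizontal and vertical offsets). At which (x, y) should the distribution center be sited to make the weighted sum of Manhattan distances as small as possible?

(6, 5)

Manhattan distance separates: Σwᵢ(|x−xᵢ|+|y−yᵢ|) = Σwᵢ|x−xᵢ| + Σwᵢ|y−yᵢ|, so x and y are optimised independently as 1-D weighted medians.
Total weight W = 744; half = 372.
x-coordinate, sorted with cumulative weight:
  x=3 (Lakeside, w=110) cum 110
  x=4 (Hillcrest, w=80) cum 190
  x=6 (Midtown, w=275) cum 465  ← median
  x=8 (Northgate, w=110) cum 575
  x=8 (Southcross, w=50) cum 625
  x=8 (Westmoor, w=110) cum 735
  x=10 (Eastvale, w=9) cum 744
⇒ x* = 6
y-coordinate, sorted with cumulative weight:
  y=1 (Southcross, w=50) cum 50
  y=3 (Westmoor, w=110) cum 160
  y=4 (Eastvale, w=9) cum 169
  y=5 (Midtown, w=275) cum 444  ← median
  y=5 (Lakeside, w=110) cum 554
  y=7 (Hillcrest, w=80) cum 634
  y=8 (Northgate, w=110) cum 744
⇒ y* = 5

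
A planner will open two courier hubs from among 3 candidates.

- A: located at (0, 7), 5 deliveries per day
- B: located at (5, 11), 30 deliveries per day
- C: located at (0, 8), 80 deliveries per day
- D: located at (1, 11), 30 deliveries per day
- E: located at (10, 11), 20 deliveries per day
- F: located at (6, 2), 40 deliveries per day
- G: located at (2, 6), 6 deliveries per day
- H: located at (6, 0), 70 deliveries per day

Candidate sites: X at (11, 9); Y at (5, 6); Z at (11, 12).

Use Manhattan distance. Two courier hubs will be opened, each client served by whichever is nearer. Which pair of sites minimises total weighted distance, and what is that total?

{Y, Z}, total 1758

Evaluate every pair (each demand assigned to the nearer of the two):
  {Y, Z}: total = 1758
  {X, Y}: total = 1778
  {X, Z}: total = 3137
Best pair: {Y, Z} with total 1758.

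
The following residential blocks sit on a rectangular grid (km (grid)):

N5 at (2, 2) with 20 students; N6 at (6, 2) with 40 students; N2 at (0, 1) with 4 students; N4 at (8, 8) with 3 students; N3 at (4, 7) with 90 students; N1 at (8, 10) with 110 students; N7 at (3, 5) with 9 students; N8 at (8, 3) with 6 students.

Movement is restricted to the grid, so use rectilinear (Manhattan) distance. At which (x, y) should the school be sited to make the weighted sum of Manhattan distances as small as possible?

Manhattan distance separates: Σwᵢ(|x−xᵢ|+|y−yᵢ|) = Σwᵢ|x−xᵢ| + Σwᵢ|y−yᵢ|, so x and y are optimised independently as 1-D weighted medians.
Total weight W = 282; half = 141.
x-coordinate, sorted with cumulative weight:
  x=0 (N2, w=4) cum 4
  x=2 (N5, w=20) cum 24
  x=3 (N7, w=9) cum 33
  x=4 (N3, w=90) cum 123
  x=6 (N6, w=40) cum 163  ← median
  x=8 (N4, w=3) cum 166
  x=8 (N1, w=110) cum 276
  x=8 (N8, w=6) cum 282
⇒ x* = 6
y-coordinate, sorted with cumulative weight:
  y=1 (N2, w=4) cum 4
  y=2 (N5, w=20) cum 24
  y=2 (N6, w=40) cum 64
  y=3 (N8, w=6) cum 70
  y=5 (N7, w=9) cum 79
  y=7 (N3, w=90) cum 169  ← median
  y=8 (N4, w=3) cum 172
  y=10 (N1, w=110) cum 282
⇒ y* = 7

(6, 7)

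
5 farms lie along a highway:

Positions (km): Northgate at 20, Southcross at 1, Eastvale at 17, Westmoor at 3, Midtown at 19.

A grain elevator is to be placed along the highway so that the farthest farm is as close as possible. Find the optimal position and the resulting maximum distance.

location 10.5, max distance 9.5

The 1-center on a line is the midpoint of the two extreme points: leftmost at 1, rightmost at 20.
Optimal location = (1 + 20)/2 = 10.5; maximum distance = (20 − 1)/2 = 9.5.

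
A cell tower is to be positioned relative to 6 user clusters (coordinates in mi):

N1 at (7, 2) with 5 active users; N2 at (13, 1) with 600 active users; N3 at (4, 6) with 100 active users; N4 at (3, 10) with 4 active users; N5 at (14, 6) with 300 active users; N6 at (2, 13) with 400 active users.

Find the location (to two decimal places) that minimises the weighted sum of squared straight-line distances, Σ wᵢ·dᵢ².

The minimiser of Σwᵢ‖p−pᵢ‖² is the weighted centroid p* = (Σwᵢpᵢ)/(Σwᵢ).
Σwᵢ = 1409.
Σwᵢxᵢ = 5·7 + 600·13 + 100·4 + 4·3 + 300·14 + 400·2 = 13247.
Σwᵢyᵢ = 5·2 + 600·1 + 100·6 + 4·10 + 300·6 + 400·13 = 8250.
x* = 13247/1409 = 9.40, y* = 8250/1409 = 5.86.

(9.40, 5.86)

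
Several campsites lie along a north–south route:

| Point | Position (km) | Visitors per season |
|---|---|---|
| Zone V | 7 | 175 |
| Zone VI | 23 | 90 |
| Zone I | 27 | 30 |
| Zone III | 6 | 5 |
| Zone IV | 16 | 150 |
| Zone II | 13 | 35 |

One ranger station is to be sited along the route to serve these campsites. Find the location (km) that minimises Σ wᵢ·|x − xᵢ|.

x = 16

For a sum of weighted absolute distances on a line, the optimum is the weighted median (not the mean). Total weight W = 485; half-weight = 242.5.
Sort by position and accumulate weight:
  km 6 (Zone III, w=5) → cum 5
  km 7 (Zone V, w=175) → cum 180
  km 13 (Zone II, w=35) → cum 215
  km 16 (Zone IV, w=150) → cum 365  ≥ 242.5 → median here
  km 23 (Zone VI, w=90) → cum 455
  km 27 (Zone I, w=30) → cum 485
Optimal location: km 16.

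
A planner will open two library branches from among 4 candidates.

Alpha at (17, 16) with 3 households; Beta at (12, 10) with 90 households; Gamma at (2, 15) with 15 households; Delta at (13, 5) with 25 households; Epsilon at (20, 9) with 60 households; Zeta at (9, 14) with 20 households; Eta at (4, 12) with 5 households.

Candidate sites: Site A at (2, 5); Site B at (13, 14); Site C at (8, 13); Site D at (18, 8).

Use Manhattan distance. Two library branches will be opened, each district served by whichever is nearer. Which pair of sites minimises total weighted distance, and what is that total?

{Site B, Site D}, total 1163

Evaluate every pair (each demand assigned to the nearer of the two):
  {Site B, Site D}: total = 1163
  {Site C, Site D}: total = 1222
  {Site B, Site C}: total = 1598
  {Site A, Site D}: total = 1622
  {Site A, Site B}: total = 1688
  {Site A, Site C}: total = 2086
Best pair: {Site B, Site D} with total 1163.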